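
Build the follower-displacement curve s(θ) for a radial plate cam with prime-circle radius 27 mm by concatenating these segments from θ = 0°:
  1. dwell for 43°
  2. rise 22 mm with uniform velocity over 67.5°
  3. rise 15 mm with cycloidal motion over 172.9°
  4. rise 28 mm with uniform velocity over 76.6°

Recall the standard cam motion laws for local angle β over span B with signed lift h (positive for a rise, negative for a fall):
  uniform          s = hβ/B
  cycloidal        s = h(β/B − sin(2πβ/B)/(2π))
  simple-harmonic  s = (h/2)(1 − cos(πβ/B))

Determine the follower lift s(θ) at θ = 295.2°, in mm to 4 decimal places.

seg 1 [0°–43°] dwell: s stays 0.0000
seg 2 [43°–110.5°] uniform, h=22: full span → s += 22 → s = 22.0000
seg 3 [110.5°–283.4°] cycloidal, h=15: full span → s += 15 → s = 37.0000
seg 4 [283.4°–360°] uniform, h=28: θ=295.2° here. β=11.8, B=76.6. 28·11.8/76.6 = 4.3133 → s = 41.3133

41.3133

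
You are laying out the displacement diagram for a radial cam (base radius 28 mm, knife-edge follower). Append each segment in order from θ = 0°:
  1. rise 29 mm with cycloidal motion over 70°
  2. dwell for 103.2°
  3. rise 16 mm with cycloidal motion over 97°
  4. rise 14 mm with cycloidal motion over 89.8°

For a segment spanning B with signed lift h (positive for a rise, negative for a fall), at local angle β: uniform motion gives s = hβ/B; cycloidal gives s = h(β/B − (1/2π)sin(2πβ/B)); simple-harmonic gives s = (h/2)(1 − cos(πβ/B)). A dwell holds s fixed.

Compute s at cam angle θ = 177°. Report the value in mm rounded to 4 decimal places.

seg 1 [0°–70°] cycloidal, h=29: full span → s += 29 → s = 29.0000
seg 2 [70°–173.2°] dwell: s stays 29.0000
seg 3 [173.2°–270.2°] cycloidal, h=16: θ=177° here. β=3.8, B=97. 16·(0.0392 − sin(2π·0.0392)/(2π)) = 0.0063 → s = 29.0063

29.0063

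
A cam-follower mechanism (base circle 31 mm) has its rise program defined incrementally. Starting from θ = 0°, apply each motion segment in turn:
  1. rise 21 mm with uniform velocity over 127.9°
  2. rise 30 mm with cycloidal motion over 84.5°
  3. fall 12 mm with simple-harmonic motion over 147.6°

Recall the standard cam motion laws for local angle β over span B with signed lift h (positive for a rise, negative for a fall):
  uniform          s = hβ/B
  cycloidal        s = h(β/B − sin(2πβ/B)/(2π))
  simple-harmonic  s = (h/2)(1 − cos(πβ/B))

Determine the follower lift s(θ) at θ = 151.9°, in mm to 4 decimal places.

seg 1 [0°–127.9°] uniform, h=21: full span → s += 21 → s = 21.0000
seg 2 [127.9°–212.4°] cycloidal, h=30: θ=151.9° here. β=24, B=84.5. 30·(0.2840 − sin(2π·0.2840)/(2π)) = 3.8547 → s = 24.8547

24.8547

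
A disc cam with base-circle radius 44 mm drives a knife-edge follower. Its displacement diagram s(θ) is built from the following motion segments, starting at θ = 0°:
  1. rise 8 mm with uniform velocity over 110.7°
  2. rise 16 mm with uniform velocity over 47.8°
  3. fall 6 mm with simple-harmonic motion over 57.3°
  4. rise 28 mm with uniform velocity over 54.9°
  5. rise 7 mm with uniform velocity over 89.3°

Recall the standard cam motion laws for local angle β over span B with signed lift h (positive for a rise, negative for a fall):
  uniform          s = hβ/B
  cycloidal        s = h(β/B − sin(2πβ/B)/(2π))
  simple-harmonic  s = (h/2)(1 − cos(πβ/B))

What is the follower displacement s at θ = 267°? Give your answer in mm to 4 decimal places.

seg 1 [0°–110.7°] uniform, h=8: full span → s += 8 → s = 8.0000
seg 2 [110.7°–158.5°] uniform, h=16: full span → s += 16 → s = 24.0000
seg 3 [158.5°–215.8°] simple-harmonic, h=-6: full span → s += -6 → s = 18.0000
seg 4 [215.8°–270.7°] uniform, h=28: θ=267° here. β=51.2, B=54.9. 28·51.2/54.9 = 26.1129 → s = 44.1129

44.1129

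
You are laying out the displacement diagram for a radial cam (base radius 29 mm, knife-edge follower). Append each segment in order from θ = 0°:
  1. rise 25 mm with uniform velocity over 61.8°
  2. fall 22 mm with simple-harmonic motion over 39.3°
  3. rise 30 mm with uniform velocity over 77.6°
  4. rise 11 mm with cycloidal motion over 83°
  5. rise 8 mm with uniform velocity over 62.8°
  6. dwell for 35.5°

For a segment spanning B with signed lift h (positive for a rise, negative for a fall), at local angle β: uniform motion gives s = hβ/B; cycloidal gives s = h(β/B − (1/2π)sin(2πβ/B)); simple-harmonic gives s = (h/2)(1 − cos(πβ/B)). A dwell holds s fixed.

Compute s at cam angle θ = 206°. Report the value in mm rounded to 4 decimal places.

seg 1 [0°–61.8°] uniform, h=25: full span → s += 25 → s = 25.0000
seg 2 [61.8°–101.1°] simple-harmonic, h=-22: full span → s += -22 → s = 3.0000
seg 3 [101.1°–178.7°] uniform, h=30: full span → s += 30 → s = 33.0000
seg 4 [178.7°–261.7°] cycloidal, h=11: θ=206° here. β=27.3, B=83. 11·(0.3289 − sin(2π·0.3289)/(2π)) = 2.0782 → s = 35.0782

35.0782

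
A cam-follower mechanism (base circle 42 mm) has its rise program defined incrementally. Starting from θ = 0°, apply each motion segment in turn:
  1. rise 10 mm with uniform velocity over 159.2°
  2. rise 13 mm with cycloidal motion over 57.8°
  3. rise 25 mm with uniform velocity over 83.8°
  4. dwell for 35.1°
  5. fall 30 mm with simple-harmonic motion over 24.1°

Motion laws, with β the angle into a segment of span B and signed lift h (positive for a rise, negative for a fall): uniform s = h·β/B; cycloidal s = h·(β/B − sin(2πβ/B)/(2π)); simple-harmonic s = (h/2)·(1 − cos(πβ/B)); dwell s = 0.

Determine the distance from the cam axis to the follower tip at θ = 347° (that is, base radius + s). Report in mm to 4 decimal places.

seg 1 [0°–159.2°] uniform, h=10: full span → s += 10 → s = 10.0000
seg 2 [159.2°–217°] cycloidal, h=13: full span → s += 13 → s = 23.0000
seg 3 [217°–300.8°] uniform, h=25: full span → s += 25 → s = 48.0000
seg 4 [300.8°–335.9°] dwell: s stays 48.0000
seg 5 [335.9°–360°] simple-harmonic, h=-30: θ=347° here. β=11.1, B=24.1. -30/2·(1 − cos(π·0.4606)) = -13.1472 → s = 34.8528
radial distance = base radius + s = 42 + 34.8528 = 76.8528

76.8528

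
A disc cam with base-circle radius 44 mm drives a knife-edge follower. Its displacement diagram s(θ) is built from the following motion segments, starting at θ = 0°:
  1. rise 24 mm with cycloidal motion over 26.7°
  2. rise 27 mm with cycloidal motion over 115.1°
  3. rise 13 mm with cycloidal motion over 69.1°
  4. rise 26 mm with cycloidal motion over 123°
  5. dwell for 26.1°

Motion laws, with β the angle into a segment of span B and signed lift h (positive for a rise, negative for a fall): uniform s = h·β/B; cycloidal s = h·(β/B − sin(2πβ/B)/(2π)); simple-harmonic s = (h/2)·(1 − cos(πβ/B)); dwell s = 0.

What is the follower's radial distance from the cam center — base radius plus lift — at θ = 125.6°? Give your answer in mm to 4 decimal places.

seg 1 [0°–26.7°] cycloidal, h=24: full span → s += 24 → s = 24.0000
seg 2 [26.7°–141.8°] cycloidal, h=27: θ=125.6° here. β=98.9, B=115.1. 27·(0.8593 − sin(2π·0.8593)/(2π)) = 26.5237 → s = 50.5237
radial distance = base radius + s = 44 + 50.5237 = 94.5237

94.5237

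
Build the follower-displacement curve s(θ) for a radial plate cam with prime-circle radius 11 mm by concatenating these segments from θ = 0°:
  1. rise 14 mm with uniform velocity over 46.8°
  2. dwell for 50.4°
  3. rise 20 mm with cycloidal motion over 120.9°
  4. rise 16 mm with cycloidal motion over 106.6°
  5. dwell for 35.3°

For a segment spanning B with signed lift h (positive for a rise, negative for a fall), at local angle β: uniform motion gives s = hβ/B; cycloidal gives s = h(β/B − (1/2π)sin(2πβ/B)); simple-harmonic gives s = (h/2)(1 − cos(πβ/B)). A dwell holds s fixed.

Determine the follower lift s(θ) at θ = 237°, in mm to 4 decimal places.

seg 1 [0°–46.8°] uniform, h=14: full span → s += 14 → s = 14.0000
seg 2 [46.8°–97.2°] dwell: s stays 14.0000
seg 3 [97.2°–218.1°] cycloidal, h=20: full span → s += 20 → s = 34.0000
seg 4 [218.1°–324.7°] cycloidal, h=16: θ=237° here. β=18.9, B=106.6. 16·(0.1773 − sin(2π·0.1773)/(2π)) = 0.5514 → s = 34.5514

34.5514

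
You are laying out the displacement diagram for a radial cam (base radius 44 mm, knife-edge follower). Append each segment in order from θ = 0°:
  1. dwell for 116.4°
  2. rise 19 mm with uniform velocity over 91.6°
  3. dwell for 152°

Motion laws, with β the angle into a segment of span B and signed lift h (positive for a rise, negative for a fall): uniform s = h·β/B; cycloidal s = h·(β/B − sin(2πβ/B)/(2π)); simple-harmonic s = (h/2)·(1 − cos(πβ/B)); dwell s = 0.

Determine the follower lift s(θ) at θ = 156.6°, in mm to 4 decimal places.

seg 1 [0°–116.4°] dwell: s stays 0.0000
seg 2 [116.4°–208°] uniform, h=19: θ=156.6° here. β=40.2, B=91.6. 19·40.2/91.6 = 8.3384 → s = 8.3384

8.3384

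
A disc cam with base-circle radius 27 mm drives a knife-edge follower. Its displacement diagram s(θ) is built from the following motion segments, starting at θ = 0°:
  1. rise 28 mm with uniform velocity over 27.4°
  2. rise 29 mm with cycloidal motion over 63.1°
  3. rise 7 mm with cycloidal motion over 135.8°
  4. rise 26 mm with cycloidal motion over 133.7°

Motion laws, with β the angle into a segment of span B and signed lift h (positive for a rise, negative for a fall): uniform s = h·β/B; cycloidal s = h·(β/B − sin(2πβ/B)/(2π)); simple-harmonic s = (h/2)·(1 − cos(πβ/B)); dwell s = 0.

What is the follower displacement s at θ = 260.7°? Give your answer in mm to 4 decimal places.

seg 1 [0°–27.4°] uniform, h=28: full span → s += 28 → s = 28.0000
seg 2 [27.4°–90.5°] cycloidal, h=29: full span → s += 29 → s = 57.0000
seg 3 [90.5°–226.3°] cycloidal, h=7: full span → s += 7 → s = 64.0000
seg 4 [226.3°–360°] cycloidal, h=26: θ=260.7° here. β=34.4, B=133.7. 26·(0.2573 − sin(2π·0.2573)/(2π)) = 2.5559 → s = 66.5559

66.5559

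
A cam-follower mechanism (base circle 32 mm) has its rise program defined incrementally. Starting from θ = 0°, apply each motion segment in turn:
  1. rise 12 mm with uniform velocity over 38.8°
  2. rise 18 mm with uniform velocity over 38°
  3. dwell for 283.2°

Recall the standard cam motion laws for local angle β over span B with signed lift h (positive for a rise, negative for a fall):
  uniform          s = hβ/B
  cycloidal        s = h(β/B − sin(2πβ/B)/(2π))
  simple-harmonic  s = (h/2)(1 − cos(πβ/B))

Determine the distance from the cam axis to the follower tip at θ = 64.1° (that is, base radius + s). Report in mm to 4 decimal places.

seg 1 [0°–38.8°] uniform, h=12: full span → s += 12 → s = 12.0000
seg 2 [38.8°–76.8°] uniform, h=18: θ=64.1° here. β=25.3, B=38. 18·25.3/38 = 11.9842 → s = 23.9842
radial distance = base radius + s = 32 + 23.9842 = 55.9842

55.9842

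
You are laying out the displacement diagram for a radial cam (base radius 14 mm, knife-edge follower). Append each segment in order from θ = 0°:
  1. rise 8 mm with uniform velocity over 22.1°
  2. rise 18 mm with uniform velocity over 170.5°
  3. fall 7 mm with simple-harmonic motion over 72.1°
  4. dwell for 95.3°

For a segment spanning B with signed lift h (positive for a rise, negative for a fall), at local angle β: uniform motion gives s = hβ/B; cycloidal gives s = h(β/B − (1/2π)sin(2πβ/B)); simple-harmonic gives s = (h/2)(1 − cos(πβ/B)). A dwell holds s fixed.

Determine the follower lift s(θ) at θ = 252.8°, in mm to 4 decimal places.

seg 1 [0°–22.1°] uniform, h=8: full span → s += 8 → s = 8.0000
seg 2 [22.1°–192.6°] uniform, h=18: full span → s += 18 → s = 26.0000
seg 3 [192.6°–264.7°] simple-harmonic, h=-7: θ=252.8° here. β=60.2, B=72.1. -7/2·(1 − cos(π·0.8350)) = -6.5399 → s = 19.4601

19.4601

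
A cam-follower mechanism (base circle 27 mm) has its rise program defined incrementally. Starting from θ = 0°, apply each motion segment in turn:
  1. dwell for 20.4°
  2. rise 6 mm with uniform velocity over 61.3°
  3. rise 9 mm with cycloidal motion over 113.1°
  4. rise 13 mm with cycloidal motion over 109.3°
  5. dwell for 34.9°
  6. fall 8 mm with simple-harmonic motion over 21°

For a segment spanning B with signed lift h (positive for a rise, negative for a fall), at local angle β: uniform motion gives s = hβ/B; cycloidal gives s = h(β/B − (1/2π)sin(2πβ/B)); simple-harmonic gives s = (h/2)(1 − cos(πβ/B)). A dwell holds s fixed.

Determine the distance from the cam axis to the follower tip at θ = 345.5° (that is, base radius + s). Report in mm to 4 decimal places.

seg 1 [0°–20.4°] dwell: s stays 0.0000
seg 2 [20.4°–81.7°] uniform, h=6: full span → s += 6 → s = 6.0000
seg 3 [81.7°–194.8°] cycloidal, h=9: full span → s += 9 → s = 15.0000
seg 4 [194.8°–304.1°] cycloidal, h=13: full span → s += 13 → s = 28.0000
seg 5 [304.1°–339°] dwell: s stays 28.0000
seg 6 [339°–360°] simple-harmonic, h=-8: θ=345.5° here. β=6.5, B=21. -8/2·(1 − cos(π·0.3095)) = -1.7467 → s = 26.2533
radial distance = base radius + s = 27 + 26.2533 = 53.2533

53.2533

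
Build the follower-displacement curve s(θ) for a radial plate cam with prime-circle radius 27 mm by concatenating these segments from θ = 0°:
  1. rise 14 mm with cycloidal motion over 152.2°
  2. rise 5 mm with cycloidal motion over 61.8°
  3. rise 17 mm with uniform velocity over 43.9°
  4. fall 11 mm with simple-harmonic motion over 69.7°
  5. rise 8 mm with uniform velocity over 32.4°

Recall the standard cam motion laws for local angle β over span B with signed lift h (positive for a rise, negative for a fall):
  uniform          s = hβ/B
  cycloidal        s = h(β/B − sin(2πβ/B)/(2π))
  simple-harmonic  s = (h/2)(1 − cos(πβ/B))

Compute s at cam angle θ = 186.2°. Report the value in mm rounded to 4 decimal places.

seg 1 [0°–152.2°] cycloidal, h=14: full span → s += 14 → s = 14.0000
seg 2 [152.2°–214°] cycloidal, h=5: θ=186.2° here. β=34, B=61.8. 5·(0.5502 − sin(2π·0.5502)/(2π)) = 2.9975 → s = 16.9975

16.9975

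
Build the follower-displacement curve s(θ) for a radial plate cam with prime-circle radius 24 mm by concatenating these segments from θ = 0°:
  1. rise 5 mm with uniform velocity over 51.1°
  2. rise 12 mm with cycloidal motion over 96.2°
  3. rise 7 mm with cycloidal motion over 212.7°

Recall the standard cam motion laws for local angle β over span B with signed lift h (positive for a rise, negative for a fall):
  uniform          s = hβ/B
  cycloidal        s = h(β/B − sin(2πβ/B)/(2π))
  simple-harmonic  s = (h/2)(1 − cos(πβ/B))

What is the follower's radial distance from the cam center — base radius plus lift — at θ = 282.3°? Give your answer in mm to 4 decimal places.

seg 1 [0°–51.1°] uniform, h=5: full span → s += 5 → s = 5.0000
seg 2 [51.1°–147.3°] cycloidal, h=12: full span → s += 12 → s = 17.0000
seg 3 [147.3°–360°] cycloidal, h=7: θ=282.3° here. β=135, B=212.7. 7·(0.6347 − sin(2π·0.6347)/(2π)) = 5.2772 → s = 22.2772
radial distance = base radius + s = 24 + 22.2772 = 46.2772

46.2772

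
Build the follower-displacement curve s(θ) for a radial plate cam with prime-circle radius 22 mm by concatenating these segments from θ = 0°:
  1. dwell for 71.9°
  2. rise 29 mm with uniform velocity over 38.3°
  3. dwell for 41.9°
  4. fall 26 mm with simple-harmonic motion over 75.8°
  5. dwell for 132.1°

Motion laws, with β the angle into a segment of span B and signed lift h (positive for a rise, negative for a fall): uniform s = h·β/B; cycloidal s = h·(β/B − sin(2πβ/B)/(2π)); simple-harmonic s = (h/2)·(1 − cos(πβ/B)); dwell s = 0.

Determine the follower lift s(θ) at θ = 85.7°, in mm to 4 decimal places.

seg 1 [0°–71.9°] dwell: s stays 0.0000
seg 2 [71.9°–110.2°] uniform, h=29: θ=85.7° here. β=13.8, B=38.3. 29·13.8/38.3 = 10.4491 → s = 10.4491

10.4491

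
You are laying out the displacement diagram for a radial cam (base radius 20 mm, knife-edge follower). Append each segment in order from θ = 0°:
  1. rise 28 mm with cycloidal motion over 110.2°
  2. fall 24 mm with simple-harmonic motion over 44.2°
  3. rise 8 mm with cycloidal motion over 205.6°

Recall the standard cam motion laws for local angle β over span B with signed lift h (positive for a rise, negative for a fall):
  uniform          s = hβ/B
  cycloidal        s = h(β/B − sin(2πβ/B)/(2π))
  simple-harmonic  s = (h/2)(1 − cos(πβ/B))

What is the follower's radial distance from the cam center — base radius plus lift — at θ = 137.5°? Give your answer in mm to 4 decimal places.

seg 1 [0°–110.2°] cycloidal, h=28: full span → s += 28 → s = 28.0000
seg 2 [110.2°–154.4°] simple-harmonic, h=-24: θ=137.5° here. β=27.3, B=44.2. -24/2·(1 − cos(π·0.6176)) = -16.3349 → s = 11.6651
radial distance = base radius + s = 20 + 11.6651 = 31.6651

31.6651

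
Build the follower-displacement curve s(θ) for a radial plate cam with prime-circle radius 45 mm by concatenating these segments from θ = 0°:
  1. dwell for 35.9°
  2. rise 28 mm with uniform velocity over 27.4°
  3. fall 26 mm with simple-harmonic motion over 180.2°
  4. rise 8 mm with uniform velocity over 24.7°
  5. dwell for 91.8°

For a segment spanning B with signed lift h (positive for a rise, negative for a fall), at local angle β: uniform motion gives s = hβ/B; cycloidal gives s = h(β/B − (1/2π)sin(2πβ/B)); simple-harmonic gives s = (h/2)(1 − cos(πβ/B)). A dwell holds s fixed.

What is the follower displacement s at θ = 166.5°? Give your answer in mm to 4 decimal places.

seg 1 [0°–35.9°] dwell: s stays 0.0000
seg 2 [35.9°–63.3°] uniform, h=28: full span → s += 28 → s = 28.0000
seg 3 [63.3°–243.5°] simple-harmonic, h=-26: θ=166.5° here. β=103.2, B=180.2. -26/2·(1 − cos(π·0.5727)) = -15.9433 → s = 12.0567

12.0567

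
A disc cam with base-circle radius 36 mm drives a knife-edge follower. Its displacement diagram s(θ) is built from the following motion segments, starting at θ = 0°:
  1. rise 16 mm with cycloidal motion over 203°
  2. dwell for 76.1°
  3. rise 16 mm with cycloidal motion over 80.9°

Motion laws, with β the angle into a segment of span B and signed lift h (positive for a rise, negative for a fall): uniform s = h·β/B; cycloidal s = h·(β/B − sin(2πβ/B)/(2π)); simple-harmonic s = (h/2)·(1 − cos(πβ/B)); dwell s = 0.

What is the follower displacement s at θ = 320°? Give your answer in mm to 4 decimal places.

seg 1 [0°–203°] cycloidal, h=16: full span → s += 16 → s = 16.0000
seg 2 [203°–279.1°] dwell: s stays 16.0000
seg 3 [279.1°–360°] cycloidal, h=16: θ=320° here. β=40.9, B=80.9. 16·(0.5056 − sin(2π·0.5056)/(2π)) = 8.1780 → s = 24.1780

24.1780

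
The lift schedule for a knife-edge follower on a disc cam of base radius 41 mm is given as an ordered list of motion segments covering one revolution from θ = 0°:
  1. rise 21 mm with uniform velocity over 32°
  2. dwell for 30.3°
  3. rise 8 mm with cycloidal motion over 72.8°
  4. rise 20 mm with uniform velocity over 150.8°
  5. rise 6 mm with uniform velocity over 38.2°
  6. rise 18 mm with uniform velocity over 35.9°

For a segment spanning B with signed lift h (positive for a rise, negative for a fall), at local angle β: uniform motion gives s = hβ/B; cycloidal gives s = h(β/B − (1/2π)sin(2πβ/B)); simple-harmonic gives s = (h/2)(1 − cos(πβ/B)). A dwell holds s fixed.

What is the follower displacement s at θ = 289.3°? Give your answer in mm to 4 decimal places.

seg 1 [0°–32°] uniform, h=21: full span → s += 21 → s = 21.0000
seg 2 [32°–62.3°] dwell: s stays 21.0000
seg 3 [62.3°–135.1°] cycloidal, h=8: full span → s += 8 → s = 29.0000
seg 4 [135.1°–285.9°] uniform, h=20: full span → s += 20 → s = 49.0000
seg 5 [285.9°–324.1°] uniform, h=6: θ=289.3° here. β=3.4, B=38.2. 6·3.4/38.2 = 0.5340 → s = 49.5340

49.5340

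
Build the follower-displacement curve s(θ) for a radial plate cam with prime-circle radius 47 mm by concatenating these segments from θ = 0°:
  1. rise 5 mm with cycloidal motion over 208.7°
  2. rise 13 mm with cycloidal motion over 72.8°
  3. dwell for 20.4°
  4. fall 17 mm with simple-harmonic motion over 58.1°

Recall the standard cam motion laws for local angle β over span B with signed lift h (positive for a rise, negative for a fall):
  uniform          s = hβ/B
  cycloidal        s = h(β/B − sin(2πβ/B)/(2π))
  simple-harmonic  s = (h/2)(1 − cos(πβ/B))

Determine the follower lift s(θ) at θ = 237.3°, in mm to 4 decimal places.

seg 1 [0°–208.7°] cycloidal, h=5: full span → s += 5 → s = 5.0000
seg 2 [208.7°–281.5°] cycloidal, h=13: θ=237.3° here. β=28.6, B=72.8. 13·(0.3929 − sin(2π·0.3929)/(2π)) = 3.8171 → s = 8.8171

8.8171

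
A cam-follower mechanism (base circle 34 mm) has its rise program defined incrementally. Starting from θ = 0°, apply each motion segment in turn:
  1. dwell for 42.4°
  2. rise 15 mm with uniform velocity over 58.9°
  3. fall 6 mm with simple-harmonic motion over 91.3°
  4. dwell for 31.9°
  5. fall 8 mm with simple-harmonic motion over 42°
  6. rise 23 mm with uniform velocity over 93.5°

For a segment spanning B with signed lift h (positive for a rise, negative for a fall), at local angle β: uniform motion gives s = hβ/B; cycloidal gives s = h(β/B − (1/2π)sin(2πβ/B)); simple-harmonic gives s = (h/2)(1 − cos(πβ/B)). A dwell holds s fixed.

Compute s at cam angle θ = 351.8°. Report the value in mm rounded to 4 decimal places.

seg 1 [0°–42.4°] dwell: s stays 0.0000
seg 2 [42.4°–101.3°] uniform, h=15: full span → s += 15 → s = 15.0000
seg 3 [101.3°–192.6°] simple-harmonic, h=-6: full span → s += -6 → s = 9.0000
seg 4 [192.6°–224.5°] dwell: s stays 9.0000
seg 5 [224.5°–266.5°] simple-harmonic, h=-8: full span → s += -8 → s = 1.0000
seg 6 [266.5°–360°] uniform, h=23: θ=351.8° here. β=85.3, B=93.5. 23·85.3/93.5 = 20.9829 → s = 21.9829

21.9829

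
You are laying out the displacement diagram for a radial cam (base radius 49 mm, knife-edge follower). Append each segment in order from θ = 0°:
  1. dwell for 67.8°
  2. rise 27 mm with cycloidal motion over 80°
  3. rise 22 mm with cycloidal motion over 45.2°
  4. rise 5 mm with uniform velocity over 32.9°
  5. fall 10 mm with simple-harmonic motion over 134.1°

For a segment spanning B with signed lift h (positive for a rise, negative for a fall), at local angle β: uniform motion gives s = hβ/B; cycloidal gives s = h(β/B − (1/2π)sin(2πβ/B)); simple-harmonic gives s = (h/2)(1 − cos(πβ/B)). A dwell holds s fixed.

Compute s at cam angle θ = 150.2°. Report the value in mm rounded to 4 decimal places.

seg 1 [0°–67.8°] dwell: s stays 0.0000
seg 2 [67.8°–147.8°] cycloidal, h=27: full span → s += 27 → s = 27.0000
seg 3 [147.8°–193°] cycloidal, h=22: θ=150.2° here. β=2.4, B=45.2. 22·(0.0531 − sin(2π·0.0531)/(2π)) = 0.0215 → s = 27.0215

27.0215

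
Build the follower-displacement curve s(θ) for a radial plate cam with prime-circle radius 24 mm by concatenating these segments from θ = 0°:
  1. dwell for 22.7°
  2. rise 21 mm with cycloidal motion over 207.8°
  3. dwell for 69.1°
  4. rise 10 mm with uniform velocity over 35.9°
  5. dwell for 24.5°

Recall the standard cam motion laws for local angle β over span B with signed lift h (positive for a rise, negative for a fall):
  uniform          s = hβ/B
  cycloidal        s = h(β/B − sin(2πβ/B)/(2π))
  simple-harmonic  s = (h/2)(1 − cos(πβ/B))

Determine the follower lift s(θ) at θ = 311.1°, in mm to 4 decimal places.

seg 1 [0°–22.7°] dwell: s stays 0.0000
seg 2 [22.7°–230.5°] cycloidal, h=21: full span → s += 21 → s = 21.0000
seg 3 [230.5°–299.6°] dwell: s stays 21.0000
seg 4 [299.6°–335.5°] uniform, h=10: θ=311.1° here. β=11.5, B=35.9. 10·11.5/35.9 = 3.2033 → s = 24.2033

24.2033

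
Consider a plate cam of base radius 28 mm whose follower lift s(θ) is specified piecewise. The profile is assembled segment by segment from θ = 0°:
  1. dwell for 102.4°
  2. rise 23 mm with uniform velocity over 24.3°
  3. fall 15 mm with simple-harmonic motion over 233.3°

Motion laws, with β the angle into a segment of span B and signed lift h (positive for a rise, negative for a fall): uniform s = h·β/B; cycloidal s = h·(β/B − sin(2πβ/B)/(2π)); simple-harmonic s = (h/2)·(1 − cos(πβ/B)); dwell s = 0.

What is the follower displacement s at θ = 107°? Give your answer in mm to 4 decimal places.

seg 1 [0°–102.4°] dwell: s stays 0.0000
seg 2 [102.4°–126.7°] uniform, h=23: θ=107° here. β=4.6, B=24.3. 23·4.6/24.3 = 4.3539 → s = 4.3539

4.3539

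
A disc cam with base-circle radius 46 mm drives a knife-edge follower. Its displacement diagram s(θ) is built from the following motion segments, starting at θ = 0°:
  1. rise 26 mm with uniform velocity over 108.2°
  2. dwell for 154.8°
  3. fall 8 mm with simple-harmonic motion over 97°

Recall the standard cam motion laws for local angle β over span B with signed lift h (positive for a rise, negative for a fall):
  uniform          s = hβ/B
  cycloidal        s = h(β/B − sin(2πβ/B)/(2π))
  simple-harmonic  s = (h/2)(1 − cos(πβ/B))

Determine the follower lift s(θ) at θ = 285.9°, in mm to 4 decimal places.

seg 1 [0°–108.2°] uniform, h=26: full span → s += 26 → s = 26.0000
seg 2 [108.2°–263°] dwell: s stays 26.0000
seg 3 [263°–360°] simple-harmonic, h=-8: θ=285.9° here. β=22.9, B=97. -8/2·(1 − cos(π·0.2361)) = -1.0506 → s = 24.9494

24.9494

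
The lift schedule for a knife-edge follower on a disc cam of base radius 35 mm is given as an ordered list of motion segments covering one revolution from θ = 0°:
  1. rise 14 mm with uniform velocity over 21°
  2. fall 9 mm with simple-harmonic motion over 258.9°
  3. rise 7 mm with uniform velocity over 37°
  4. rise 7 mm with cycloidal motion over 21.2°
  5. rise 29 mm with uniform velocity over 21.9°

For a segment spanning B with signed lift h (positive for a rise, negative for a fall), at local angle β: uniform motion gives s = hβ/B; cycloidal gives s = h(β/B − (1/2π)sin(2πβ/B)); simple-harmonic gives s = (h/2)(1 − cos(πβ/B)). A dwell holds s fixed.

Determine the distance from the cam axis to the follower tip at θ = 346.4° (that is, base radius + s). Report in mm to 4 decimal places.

seg 1 [0°–21°] uniform, h=14: full span → s += 14 → s = 14.0000
seg 2 [21°–279.9°] simple-harmonic, h=-9: full span → s += -9 → s = 5.0000
seg 3 [279.9°–316.9°] uniform, h=7: full span → s += 7 → s = 12.0000
seg 4 [316.9°–338.1°] cycloidal, h=7: full span → s += 7 → s = 19.0000
seg 5 [338.1°–360°] uniform, h=29: θ=346.4° here. β=8.3, B=21.9. 29·8.3/21.9 = 10.9909 → s = 29.9909
radial distance = base radius + s = 35 + 29.9909 = 64.9909

64.9909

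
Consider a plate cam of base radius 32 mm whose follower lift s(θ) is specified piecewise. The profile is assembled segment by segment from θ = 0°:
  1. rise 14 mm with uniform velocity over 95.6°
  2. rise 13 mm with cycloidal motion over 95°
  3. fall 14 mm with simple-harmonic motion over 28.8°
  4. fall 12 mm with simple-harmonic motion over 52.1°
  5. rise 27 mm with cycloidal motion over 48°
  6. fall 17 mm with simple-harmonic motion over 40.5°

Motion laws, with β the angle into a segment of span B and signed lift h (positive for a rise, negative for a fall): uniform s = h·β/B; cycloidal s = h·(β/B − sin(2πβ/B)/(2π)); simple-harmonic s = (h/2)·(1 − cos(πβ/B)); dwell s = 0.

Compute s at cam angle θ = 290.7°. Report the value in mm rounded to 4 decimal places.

seg 1 [0°–95.6°] uniform, h=14: full span → s += 14 → s = 14.0000
seg 2 [95.6°–190.6°] cycloidal, h=13: full span → s += 13 → s = 27.0000
seg 3 [190.6°–219.4°] simple-harmonic, h=-14: full span → s += -14 → s = 13.0000
seg 4 [219.4°–271.5°] simple-harmonic, h=-12: full span → s += -12 → s = 1.0000
seg 5 [271.5°–319.5°] cycloidal, h=27: θ=290.7° here. β=19.2, B=48. 27·(0.4000 − sin(2π·0.4000)/(2π)) = 8.2742 → s = 9.2742

9.2742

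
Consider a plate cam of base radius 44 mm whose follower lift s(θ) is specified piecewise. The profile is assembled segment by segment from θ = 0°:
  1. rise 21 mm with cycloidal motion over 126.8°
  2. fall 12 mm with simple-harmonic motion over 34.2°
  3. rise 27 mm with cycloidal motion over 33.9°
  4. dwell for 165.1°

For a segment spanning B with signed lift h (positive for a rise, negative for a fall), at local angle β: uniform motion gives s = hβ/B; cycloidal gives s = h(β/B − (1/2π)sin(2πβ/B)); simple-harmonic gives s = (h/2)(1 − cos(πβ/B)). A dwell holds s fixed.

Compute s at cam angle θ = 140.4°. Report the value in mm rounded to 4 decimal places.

seg 1 [0°–126.8°] cycloidal, h=21: full span → s += 21 → s = 21.0000
seg 2 [126.8°–161°] simple-harmonic, h=-12: θ=140.4° here. β=13.6, B=34.2. -12/2·(1 − cos(π·0.3977)) = -4.1040 → s = 16.8960

16.8960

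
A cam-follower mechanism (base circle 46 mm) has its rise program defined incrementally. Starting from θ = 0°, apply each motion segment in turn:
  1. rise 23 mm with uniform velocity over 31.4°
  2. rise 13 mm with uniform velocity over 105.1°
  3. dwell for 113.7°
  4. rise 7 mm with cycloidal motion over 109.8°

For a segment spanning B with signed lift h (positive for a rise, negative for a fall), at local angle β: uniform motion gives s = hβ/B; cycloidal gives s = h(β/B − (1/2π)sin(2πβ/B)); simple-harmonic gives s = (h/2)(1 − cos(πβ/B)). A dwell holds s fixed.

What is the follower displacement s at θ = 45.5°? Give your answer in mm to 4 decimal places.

seg 1 [0°–31.4°] uniform, h=23: full span → s += 23 → s = 23.0000
seg 2 [31.4°–136.5°] uniform, h=13: θ=45.5° here. β=14.1, B=105.1. 13·14.1/105.1 = 1.7441 → s = 24.7441

24.7441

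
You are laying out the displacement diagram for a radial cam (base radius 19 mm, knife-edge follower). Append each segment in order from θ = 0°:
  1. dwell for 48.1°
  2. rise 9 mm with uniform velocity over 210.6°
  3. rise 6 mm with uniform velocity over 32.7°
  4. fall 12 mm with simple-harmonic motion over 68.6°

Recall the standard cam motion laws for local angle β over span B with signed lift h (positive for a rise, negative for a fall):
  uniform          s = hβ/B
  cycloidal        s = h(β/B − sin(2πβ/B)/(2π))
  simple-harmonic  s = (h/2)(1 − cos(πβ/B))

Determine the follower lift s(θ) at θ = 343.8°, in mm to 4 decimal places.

seg 1 [0°–48.1°] dwell: s stays 0.0000
seg 2 [48.1°–258.7°] uniform, h=9: full span → s += 9 → s = 9.0000
seg 3 [258.7°–291.4°] uniform, h=6: full span → s += 6 → s = 15.0000
seg 4 [291.4°–360°] simple-harmonic, h=-12: θ=343.8° here. β=52.4, B=68.6. -12/2·(1 − cos(π·0.7638)) = -10.4231 → s = 4.5769

4.5769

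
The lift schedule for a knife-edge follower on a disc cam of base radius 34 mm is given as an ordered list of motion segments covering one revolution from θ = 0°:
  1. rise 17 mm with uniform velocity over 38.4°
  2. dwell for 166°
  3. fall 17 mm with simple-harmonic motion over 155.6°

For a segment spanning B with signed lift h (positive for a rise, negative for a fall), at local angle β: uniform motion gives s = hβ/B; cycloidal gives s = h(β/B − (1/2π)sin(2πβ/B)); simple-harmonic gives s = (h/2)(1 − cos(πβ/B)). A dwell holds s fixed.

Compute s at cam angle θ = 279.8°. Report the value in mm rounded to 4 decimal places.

seg 1 [0°–38.4°] uniform, h=17: full span → s += 17 → s = 17.0000
seg 2 [38.4°–204.4°] dwell: s stays 17.0000
seg 3 [204.4°–360°] simple-harmonic, h=-17: θ=279.8° here. β=75.4, B=155.6. -17/2·(1 − cos(π·0.4846)) = -8.0883 → s = 8.9117

8.9117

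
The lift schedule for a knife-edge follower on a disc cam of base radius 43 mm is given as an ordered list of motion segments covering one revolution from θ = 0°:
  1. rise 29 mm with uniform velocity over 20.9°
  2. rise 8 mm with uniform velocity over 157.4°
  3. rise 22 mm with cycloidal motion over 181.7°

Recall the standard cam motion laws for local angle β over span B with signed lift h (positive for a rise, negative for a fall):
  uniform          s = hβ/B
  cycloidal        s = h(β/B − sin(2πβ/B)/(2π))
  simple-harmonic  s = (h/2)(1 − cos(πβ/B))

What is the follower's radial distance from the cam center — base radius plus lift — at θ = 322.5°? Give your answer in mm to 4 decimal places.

seg 1 [0°–20.9°] uniform, h=29: full span → s += 29 → s = 29.0000
seg 2 [20.9°–178.3°] uniform, h=8: full span → s += 8 → s = 37.0000
seg 3 [178.3°–360°] cycloidal, h=22: θ=322.5° here. β=144.2, B=181.7. 22·(0.7936 − sin(2π·0.7936)/(2π)) = 20.8303 → s = 57.8303
radial distance = base radius + s = 43 + 57.8303 = 100.8303

100.8303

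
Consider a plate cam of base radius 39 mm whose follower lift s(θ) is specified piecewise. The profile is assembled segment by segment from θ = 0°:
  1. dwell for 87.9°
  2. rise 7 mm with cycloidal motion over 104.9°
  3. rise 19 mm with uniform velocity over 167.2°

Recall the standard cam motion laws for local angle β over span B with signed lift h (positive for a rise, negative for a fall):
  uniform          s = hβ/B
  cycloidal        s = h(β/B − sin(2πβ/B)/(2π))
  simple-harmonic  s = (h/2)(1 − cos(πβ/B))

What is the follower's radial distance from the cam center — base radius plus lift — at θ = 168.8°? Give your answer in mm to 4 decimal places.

seg 1 [0°–87.9°] dwell: s stays 0.0000
seg 2 [87.9°–192.8°] cycloidal, h=7: θ=168.8° here. β=80.9, B=104.9. 7·(0.7712 − sin(2π·0.7712)/(2π)) = 6.5027 → s = 6.5027
radial distance = base radius + s = 39 + 6.5027 = 45.5027

45.5027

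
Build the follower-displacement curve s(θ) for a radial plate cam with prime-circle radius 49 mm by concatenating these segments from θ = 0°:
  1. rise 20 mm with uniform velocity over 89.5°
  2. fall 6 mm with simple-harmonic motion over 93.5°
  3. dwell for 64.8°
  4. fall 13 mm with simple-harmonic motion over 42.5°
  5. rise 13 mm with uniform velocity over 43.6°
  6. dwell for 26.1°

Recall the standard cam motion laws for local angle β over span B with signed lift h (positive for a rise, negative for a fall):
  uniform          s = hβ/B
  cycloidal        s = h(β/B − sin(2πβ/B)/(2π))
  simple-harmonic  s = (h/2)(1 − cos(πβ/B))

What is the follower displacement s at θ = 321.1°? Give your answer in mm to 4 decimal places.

seg 1 [0°–89.5°] uniform, h=20: full span → s += 20 → s = 20.0000
seg 2 [89.5°–183°] simple-harmonic, h=-6: full span → s += -6 → s = 14.0000
seg 3 [183°–247.8°] dwell: s stays 14.0000
seg 4 [247.8°–290.3°] simple-harmonic, h=-13: full span → s += -13 → s = 1.0000
seg 5 [290.3°–333.9°] uniform, h=13: θ=321.1° here. β=30.8, B=43.6. 13·30.8/43.6 = 9.1835 → s = 10.1835

10.1835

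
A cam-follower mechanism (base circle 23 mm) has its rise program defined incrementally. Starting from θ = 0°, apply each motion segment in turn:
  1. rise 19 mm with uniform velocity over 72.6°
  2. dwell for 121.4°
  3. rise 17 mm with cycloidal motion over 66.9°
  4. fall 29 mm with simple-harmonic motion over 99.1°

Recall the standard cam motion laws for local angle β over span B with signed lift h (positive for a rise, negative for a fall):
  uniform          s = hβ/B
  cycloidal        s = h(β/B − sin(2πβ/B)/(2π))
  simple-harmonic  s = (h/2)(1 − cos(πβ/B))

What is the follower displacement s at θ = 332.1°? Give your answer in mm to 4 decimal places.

seg 1 [0°–72.6°] uniform, h=19: full span → s += 19 → s = 19.0000
seg 2 [72.6°–194°] dwell: s stays 19.0000
seg 3 [194°–260.9°] cycloidal, h=17: full span → s += 17 → s = 36.0000
seg 4 [260.9°–360°] simple-harmonic, h=-29: θ=332.1° here. β=71.2, B=99.1. -29/2·(1 − cos(π·0.7185)) = -23.6887 → s = 12.3113

12.3113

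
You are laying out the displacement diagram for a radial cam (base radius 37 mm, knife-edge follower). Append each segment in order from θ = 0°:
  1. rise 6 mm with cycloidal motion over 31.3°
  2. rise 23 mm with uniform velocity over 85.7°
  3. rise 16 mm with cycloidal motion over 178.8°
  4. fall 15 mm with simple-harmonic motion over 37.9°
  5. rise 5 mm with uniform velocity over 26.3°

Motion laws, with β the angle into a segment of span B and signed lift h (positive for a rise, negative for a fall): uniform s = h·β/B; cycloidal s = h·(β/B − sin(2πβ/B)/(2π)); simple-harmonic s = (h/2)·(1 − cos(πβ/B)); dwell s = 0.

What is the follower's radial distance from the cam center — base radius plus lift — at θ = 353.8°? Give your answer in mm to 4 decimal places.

seg 1 [0°–31.3°] cycloidal, h=6: full span → s += 6 → s = 6.0000
seg 2 [31.3°–117°] uniform, h=23: full span → s += 23 → s = 29.0000
seg 3 [117°–295.8°] cycloidal, h=16: full span → s += 16 → s = 45.0000
seg 4 [295.8°–333.7°] simple-harmonic, h=-15: full span → s += -15 → s = 30.0000
seg 5 [333.7°–360°] uniform, h=5: θ=353.8° here. β=20.1, B=26.3. 5·20.1/26.3 = 3.8213 → s = 33.8213
radial distance = base radius + s = 37 + 33.8213 = 70.8213

70.8213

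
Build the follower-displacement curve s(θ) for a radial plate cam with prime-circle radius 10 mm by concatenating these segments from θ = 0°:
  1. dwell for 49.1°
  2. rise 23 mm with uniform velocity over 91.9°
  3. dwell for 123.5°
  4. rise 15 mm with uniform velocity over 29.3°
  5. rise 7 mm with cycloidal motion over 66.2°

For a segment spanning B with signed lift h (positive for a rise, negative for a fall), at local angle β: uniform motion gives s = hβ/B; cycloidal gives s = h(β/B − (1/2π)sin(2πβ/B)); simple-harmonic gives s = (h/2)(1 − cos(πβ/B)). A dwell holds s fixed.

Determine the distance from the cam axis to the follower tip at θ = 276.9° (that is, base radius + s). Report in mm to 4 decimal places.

seg 1 [0°–49.1°] dwell: s stays 0.0000
seg 2 [49.1°–141°] uniform, h=23: full span → s += 23 → s = 23.0000
seg 3 [141°–264.5°] dwell: s stays 23.0000
seg 4 [264.5°–293.8°] uniform, h=15: θ=276.9° here. β=12.4, B=29.3. 15·12.4/29.3 = 6.3481 → s = 29.3481
radial distance = base radius + s = 10 + 29.3481 = 39.3481

39.3481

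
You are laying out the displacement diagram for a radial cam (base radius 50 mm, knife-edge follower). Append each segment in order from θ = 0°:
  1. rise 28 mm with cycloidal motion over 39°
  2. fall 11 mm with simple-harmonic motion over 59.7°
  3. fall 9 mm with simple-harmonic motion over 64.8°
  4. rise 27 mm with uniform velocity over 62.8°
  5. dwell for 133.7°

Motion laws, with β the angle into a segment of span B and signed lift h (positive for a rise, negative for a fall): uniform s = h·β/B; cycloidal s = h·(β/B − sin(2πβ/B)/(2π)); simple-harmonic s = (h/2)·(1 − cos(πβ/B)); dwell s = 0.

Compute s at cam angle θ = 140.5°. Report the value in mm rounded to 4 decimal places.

seg 1 [0°–39°] cycloidal, h=28: full span → s += 28 → s = 28.0000
seg 2 [39°–98.7°] simple-harmonic, h=-11: full span → s += -11 → s = 17.0000
seg 3 [98.7°–163.5°] simple-harmonic, h=-9: θ=140.5° here. β=41.8, B=64.8. -9/2·(1 − cos(π·0.6451)) = -6.4805 → s = 10.5195

10.5195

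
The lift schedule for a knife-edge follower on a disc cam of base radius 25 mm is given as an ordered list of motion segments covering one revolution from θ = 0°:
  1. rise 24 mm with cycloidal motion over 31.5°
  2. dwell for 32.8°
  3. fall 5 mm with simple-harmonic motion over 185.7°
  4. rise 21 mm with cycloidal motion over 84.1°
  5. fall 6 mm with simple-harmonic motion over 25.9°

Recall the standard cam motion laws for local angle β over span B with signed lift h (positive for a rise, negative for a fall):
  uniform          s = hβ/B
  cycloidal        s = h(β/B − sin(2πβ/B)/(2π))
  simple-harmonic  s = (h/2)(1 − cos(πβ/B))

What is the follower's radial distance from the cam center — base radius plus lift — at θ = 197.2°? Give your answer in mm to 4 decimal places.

seg 1 [0°–31.5°] cycloidal, h=24: full span → s += 24 → s = 24.0000
seg 2 [31.5°–64.3°] dwell: s stays 24.0000
seg 3 [64.3°–250°] simple-harmonic, h=-5: θ=197.2° here. β=132.9, B=185.7. -5/2·(1 − cos(π·0.7157)) = -4.0672 → s = 19.9328
radial distance = base radius + s = 25 + 19.9328 = 44.9328

44.9328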